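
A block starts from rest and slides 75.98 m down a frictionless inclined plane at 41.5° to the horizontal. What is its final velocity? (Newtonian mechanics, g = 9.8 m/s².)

a = g sin(θ) = 9.8 × sin(41.5°) = 6.4937 m/s²
v = √(2ad) = √(2 × 6.4937 × 75.98) = 31.41 m/s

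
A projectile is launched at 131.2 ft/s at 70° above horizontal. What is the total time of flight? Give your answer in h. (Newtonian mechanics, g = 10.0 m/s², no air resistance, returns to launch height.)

v₀ = 131.2 ft/s × 0.3048 = 39.9898 m/s
T = 2 × v₀ × sin(θ) / g = 2 × 39.9898 × sin(70°) / 10.0 = 2 × 39.9898 × 0.939693 / 10.0 = 7.51563 s
T = 7.51563 s / 3600.0 = 0.002088 h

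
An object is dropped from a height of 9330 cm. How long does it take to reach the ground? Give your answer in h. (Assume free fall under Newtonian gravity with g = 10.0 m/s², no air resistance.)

h = 9330 cm × 0.01 = 93.3 m
t = √(2h/g) = √(2 × 93.3 / 10.0) = 4.31972 s
t = 4.31972 s / 3600.0 = 0.0012 h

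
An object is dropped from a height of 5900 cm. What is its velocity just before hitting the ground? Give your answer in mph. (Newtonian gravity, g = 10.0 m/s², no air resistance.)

h = 5900 cm × 0.01 = 59.0 m
v = √(2gh) = √(2 × 10.0 × 59.0) = 34.3511 m/s
v = 34.3511 m/s / 0.44704 = 76.84 mph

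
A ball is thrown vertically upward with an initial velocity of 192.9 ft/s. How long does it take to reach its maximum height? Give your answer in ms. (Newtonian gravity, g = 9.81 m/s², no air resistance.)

v₀ = 192.9 ft/s × 0.3048 = 58.7959 m/s
t_up = v₀ / g = 58.7959 / 9.81 = 5.99347 s
t_up = 5.99347 s / 0.001 = 5993 ms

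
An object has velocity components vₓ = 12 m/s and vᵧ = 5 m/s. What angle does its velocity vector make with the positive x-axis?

θ = arctan(vᵧ/vₓ) = arctan(5/12) = 22.62°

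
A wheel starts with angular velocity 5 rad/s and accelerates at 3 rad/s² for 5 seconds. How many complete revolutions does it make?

θ = ω₀t + ½αt² = 5×5 + ½×3×5² = 62.5 rad
Total revolutions = θ/(2π) = 62.5/(2π) = 9.95
Complete revolutions = ⌊9.95⌋ = 9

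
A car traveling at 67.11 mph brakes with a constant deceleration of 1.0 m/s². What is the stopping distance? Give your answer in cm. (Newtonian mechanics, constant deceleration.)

v₀ = 67.11 mph × 0.44704 = 30.0009 m/s
d = v₀² / (2a) = 30.0009² / (2 × 1.0) = 900.054 / 2.0 = 450.027 m
d = 450.027 m / 0.01 = 45000 cm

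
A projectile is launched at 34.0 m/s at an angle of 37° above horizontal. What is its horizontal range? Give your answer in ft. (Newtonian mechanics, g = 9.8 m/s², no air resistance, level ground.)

R = v₀² × sin(2θ) / g = 34.0² × sin(2 × 37°) / 9.8 = 1156.0 × 0.961262 / 9.8 = 113.39 m
R = 113.39 m / 0.3048 = 372.0 ft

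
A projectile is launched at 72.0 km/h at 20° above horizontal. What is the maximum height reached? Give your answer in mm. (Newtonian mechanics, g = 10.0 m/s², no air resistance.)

v₀ = 72.0 km/h × 0.2777777777777778 = 20.0 m/s
H = v₀² × sin²(θ) / (2g) = 20.0² × sin(20°)² / (2 × 10.0) = 400.0 × 0.116978 / 20.0 = 2.33956 m
H = 2.33956 m / 0.001 = 2340 mm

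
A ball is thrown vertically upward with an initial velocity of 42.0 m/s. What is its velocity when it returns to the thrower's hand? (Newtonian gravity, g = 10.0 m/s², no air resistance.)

By conservation of energy (no air resistance), the ball returns to the throw height with the same speed as launch, but directed downward.
|v_ground| = v₀ = 42.0 m/s
v_ground = 42.0 m/s (downward)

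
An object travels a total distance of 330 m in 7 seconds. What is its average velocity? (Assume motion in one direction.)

v_avg = Δd / Δt = 330 / 7 = 47.14 m/s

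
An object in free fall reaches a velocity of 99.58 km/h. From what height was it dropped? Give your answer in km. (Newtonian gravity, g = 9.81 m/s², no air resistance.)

v = 99.58 km/h × 0.2777777777777778 = 27.6611 m/s
h = v² / (2g) = 27.6611² / (2 × 9.81) = 38.9978 m
h = 38.9978 m / 1000.0 = 0.039 km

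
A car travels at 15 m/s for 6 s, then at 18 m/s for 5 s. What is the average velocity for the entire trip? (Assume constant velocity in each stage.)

d₁ = v₁t₁ = 15 × 6 = 90 m
d₂ = v₂t₂ = 18 × 5 = 90 m
d_total = 180 m, t_total = 11 s
v_avg = d_total/t_total = 180/11 = 16.36 m/s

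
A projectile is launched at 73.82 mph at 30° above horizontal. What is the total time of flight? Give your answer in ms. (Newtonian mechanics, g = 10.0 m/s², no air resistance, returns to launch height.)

v₀ = 73.82 mph × 0.44704 = 33.0005 m/s
T = 2 × v₀ × sin(θ) / g = 2 × 33.0005 × sin(30°) / 10.0 = 2 × 33.0005 × 0.5 / 10.0 = 3.30005 s
T = 3.30005 s / 0.001 = 3300 ms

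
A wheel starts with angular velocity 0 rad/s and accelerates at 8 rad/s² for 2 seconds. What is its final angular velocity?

ω = ω₀ + αt = 0 + 8 × 2 = 16 rad/s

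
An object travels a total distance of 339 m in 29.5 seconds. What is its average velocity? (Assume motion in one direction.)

v_avg = Δd / Δt = 339 / 29.5 = 11.49 m/s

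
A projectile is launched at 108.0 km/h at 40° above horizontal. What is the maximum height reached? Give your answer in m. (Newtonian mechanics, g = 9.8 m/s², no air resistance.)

v₀ = 108.0 km/h × 0.2777777777777778 = 30.0 m/s
H = v₀² × sin²(θ) / (2g) = 30.0² × sin(40°)² / (2 × 9.8) = 900.0 × 0.413176 / 19.6 = 18.97 m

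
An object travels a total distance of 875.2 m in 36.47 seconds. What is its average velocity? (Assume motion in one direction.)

v_avg = Δd / Δt = 875.2 / 36.47 = 24.0 m/s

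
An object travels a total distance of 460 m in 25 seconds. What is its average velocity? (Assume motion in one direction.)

v_avg = Δd / Δt = 460 / 25 = 18.4 m/s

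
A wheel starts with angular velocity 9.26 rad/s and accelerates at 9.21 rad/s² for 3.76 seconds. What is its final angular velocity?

ω = ω₀ + αt = 9.26 + 9.21 × 3.76 = 43.89 rad/s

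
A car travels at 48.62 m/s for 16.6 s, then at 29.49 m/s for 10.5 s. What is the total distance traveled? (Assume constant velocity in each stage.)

d₁ = v₁t₁ = 48.62 × 16.6 = 807.092 m
d₂ = v₂t₂ = 29.49 × 10.5 = 309.645 m
d_total = 807.092 + 309.645 = 1116.74 m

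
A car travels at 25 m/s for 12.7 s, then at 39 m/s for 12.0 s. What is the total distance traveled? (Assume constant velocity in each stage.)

d₁ = v₁t₁ = 25 × 12.7 = 317.5 m
d₂ = v₂t₂ = 39 × 12.0 = 468.0 m
d_total = 317.5 + 468.0 = 785.5 m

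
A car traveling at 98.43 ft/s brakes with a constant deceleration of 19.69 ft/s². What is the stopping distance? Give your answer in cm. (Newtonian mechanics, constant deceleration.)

v₀ = 98.43 ft/s × 0.3048 = 30.0015 m/s
a = 19.69 ft/s² × 0.3048 = 6.00151 m/s²
d = v₀² / (2a) = 30.0015² / (2 × 6.00151) = 900.09 / 12.003 = 74.9888 m
d = 74.9888 m / 0.01 = 7499 cm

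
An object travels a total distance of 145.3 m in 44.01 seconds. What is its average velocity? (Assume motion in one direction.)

v_avg = Δd / Δt = 145.3 / 44.01 = 3.3 m/s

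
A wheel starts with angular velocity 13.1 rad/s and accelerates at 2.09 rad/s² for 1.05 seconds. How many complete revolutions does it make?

θ = ω₀t + ½αt² = 13.1×1.05 + ½×2.09×1.05² = 14.9071125 rad
Total revolutions = θ/(2π) = 14.9071125/(2π) = 2.37
Complete revolutions = ⌊2.37⌋ = 2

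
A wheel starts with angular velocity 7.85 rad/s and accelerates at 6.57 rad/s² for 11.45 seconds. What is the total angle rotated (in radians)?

θ = ω₀t + ½αt² = 7.85×11.45 + ½×6.57×11.45² = 520.55 rad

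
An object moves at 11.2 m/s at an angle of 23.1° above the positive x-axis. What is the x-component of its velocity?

vₓ = v cos(θ) = 11.2 × cos(23.1°) = 10.3 m/s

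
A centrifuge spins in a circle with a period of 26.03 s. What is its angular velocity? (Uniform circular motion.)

ω = 2π/T = 2π/26.03 = 0.2414 rad/s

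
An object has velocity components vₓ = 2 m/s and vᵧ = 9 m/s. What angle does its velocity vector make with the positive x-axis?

θ = arctan(vᵧ/vₓ) = arctan(9/2) = 77.47°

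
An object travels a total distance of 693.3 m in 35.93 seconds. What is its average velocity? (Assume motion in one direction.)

v_avg = Δd / Δt = 693.3 / 35.93 = 19.3 m/s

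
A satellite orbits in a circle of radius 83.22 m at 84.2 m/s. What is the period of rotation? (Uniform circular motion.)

T = 2πr/v = 2π×83.22/84.2 = 6.21 s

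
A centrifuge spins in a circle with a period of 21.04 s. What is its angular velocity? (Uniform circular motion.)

ω = 2π/T = 2π/21.04 = 0.2986 rad/s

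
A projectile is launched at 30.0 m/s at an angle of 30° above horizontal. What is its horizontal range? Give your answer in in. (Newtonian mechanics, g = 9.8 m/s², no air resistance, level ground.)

R = v₀² × sin(2θ) / g = 30.0² × sin(2 × 30°) / 9.8 = 900.0 × 0.866025 / 9.8 = 79.5329 m
R = 79.5329 m / 0.0254 = 3131 in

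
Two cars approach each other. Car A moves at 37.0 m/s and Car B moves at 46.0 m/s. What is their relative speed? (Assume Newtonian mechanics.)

v_rel = v_A + v_B = 37.0 + 46.0 = 83.0 m/s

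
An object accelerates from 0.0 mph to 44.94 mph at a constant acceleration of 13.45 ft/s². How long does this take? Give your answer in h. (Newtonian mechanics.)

v₀ = 0.0 mph × 0.44704 = 0.0 m/s
v = 44.94 mph × 0.44704 = 20.09 m/s
a = 13.45 ft/s² × 0.3048 = 4.09956 m/s²
t = (v - v₀) / a = (20.09 - 0.0) / 4.09956 = 4.90053 s
t = 4.90053 s / 3600.0 = 0.001361 h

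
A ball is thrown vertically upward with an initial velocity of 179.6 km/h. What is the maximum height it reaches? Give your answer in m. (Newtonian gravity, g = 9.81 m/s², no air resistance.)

v₀ = 179.6 km/h × 0.2777777777777778 = 49.8889 m/s
h_max = v₀² / (2g) = 49.8889² / (2 × 9.81) = 2488.9 / 19.62 = 126.9 m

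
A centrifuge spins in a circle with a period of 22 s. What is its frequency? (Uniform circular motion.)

f = 1/T = 1/22 = 0.0455 Hz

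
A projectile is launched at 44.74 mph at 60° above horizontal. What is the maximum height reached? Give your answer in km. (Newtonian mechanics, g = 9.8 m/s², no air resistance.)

v₀ = 44.74 mph × 0.44704 = 20.0006 m/s
H = v₀² × sin²(θ) / (2g) = 20.0006² × sin(60°)² / (2 × 9.8) = 400.024 × 0.75 / 19.6 = 15.307 m
H = 15.307 m / 1000.0 = 0.01531 km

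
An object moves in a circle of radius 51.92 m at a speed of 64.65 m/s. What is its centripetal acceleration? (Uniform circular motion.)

a_c = v²/r = 64.65²/51.92 = 4179.6225/51.92 = 80.5 m/s²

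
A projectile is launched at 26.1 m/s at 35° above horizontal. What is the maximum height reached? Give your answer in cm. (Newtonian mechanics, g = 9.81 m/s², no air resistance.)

H = v₀² × sin²(θ) / (2g) = 26.1² × sin(35°)² / (2 × 9.81) = 681.21 × 0.32899 / 19.62 = 11.4226 m
H = 11.4226 m / 0.01 = 1142 cm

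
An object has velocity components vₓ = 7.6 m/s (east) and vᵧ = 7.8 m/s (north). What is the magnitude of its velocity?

|v| = √(vₓ² + vᵧ²) = √(7.6² + 7.8²) = √(118.6) = 10.89 m/s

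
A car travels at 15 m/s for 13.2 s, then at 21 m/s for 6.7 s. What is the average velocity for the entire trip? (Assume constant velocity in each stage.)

d₁ = v₁t₁ = 15 × 13.2 = 198.0 m
d₂ = v₂t₂ = 21 × 6.7 = 140.7 m
d_total = 338.7 m, t_total = 19.9 s
v_avg = d_total/t_total = 338.7/19.9 = 17.02 m/s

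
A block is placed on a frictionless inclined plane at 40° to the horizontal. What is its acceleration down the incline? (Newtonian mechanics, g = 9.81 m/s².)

a = g sin(θ) = 9.81 × sin(40°) = 9.81 × 0.6428 = 6.31 m/s²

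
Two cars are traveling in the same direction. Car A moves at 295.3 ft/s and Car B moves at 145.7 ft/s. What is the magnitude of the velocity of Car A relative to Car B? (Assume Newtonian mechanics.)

v_rel = |v_A - v_B| = |295.3 - 145.7| = 149.6 ft/s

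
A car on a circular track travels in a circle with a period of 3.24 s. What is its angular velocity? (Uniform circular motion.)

ω = 2π/T = 2π/3.24 = 1.9393 rad/s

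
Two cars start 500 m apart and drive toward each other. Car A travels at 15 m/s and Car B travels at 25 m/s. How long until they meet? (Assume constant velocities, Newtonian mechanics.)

Combined speed: v_combined = 15 + 25 = 40 m/s
Time to meet: t = d/v_combined = 500/40 = 12.5 s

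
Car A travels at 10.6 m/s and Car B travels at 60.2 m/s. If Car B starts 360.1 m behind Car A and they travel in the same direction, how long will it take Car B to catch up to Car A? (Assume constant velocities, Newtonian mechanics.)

Relative speed: v_rel = 60.2 - 10.6 = 49.6 m/s
Time to catch: t = d₀/v_rel = 360.1/49.6 = 7.26 s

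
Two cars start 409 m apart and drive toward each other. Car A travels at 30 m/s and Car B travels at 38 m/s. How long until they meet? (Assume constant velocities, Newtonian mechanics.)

Combined speed: v_combined = 30 + 38 = 68 m/s
Time to meet: t = d/v_combined = 409/68 = 6.01 s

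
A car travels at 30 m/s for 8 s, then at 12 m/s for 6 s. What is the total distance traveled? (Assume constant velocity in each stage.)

d₁ = v₁t₁ = 30 × 8 = 240 m
d₂ = v₂t₂ = 12 × 6 = 72 m
d_total = 240 + 72 = 312 m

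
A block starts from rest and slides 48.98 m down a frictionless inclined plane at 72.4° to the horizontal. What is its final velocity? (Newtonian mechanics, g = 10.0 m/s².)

a = g sin(θ) = 10.0 × sin(72.4°) = 9.5319 m/s²
v = √(2ad) = √(2 × 9.5319 × 48.98) = 30.56 m/s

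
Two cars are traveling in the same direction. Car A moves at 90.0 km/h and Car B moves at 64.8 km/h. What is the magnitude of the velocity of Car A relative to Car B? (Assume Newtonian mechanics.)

v_rel = |v_A - v_B| = |90.0 - 64.8| = 25.2 km/h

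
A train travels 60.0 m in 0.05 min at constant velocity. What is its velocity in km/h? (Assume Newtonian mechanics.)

t = 0.05 min × 60.0 = 3.0 s
v = d / t = 60.0 / 3.0 = 20.0 m/s
v = 20.0 m/s / 0.2777777777777778 = 72.0 km/h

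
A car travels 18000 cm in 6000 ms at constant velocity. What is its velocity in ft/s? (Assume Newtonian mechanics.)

d = 18000 cm × 0.01 = 180.0 m
t = 6000 ms × 0.001 = 6.0 s
v = d / t = 180.0 / 6.0 = 30.0 m/s
v = 30.0 m/s / 0.3048 = 98.43 ft/s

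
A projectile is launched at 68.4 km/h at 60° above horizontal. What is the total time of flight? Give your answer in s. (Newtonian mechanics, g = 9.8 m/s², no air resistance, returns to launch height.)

v₀ = 68.4 km/h × 0.2777777777777778 = 19.0 m/s
T = 2 × v₀ × sin(θ) / g = 2 × 19.0 × sin(60°) / 9.8 = 2 × 19.0 × 0.866025 / 9.8 = 3.358 s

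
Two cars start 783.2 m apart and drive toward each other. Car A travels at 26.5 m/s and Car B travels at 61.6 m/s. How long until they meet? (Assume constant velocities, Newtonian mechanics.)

Combined speed: v_combined = 26.5 + 61.6 = 88.1 m/s
Time to meet: t = d/v_combined = 783.2/88.1 = 8.89 s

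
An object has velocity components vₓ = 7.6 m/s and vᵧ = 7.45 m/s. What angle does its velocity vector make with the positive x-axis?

θ = arctan(vᵧ/vₓ) = arctan(7.45/7.6) = 44.43°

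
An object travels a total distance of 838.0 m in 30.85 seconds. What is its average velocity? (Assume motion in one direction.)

v_avg = Δd / Δt = 838.0 / 30.85 = 27.16 m/s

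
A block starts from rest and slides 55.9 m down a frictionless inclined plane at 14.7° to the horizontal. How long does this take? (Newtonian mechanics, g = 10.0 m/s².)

a = g sin(θ) = 10.0 × sin(14.7°) = 2.5376 m/s²
t = √(2d/a) = √(2 × 55.9 / 2.5376) = 6.64 s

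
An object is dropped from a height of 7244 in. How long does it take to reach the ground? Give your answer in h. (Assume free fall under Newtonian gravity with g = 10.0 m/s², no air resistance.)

h = 7244 in × 0.0254 = 183.998 m
t = √(2h/g) = √(2 × 183.998 / 10.0) = 6.06627 s
t = 6.06627 s / 3600.0 = 0.001685 h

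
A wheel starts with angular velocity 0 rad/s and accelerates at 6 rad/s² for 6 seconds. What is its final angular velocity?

ω = ω₀ + αt = 0 + 6 × 6 = 36 rad/s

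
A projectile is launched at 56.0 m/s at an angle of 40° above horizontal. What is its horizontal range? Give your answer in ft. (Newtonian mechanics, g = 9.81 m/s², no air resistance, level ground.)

R = v₀² × sin(2θ) / g = 56.0² × sin(2 × 40°) / 9.81 = 3136.0 × 0.984808 / 9.81 = 314.817 m
R = 314.817 m / 0.3048 = 1033 ft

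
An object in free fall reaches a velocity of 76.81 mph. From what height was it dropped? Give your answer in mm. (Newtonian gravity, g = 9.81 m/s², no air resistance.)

v = 76.81 mph × 0.44704 = 34.3371 m/s
h = v² / (2g) = 34.3371² / (2 × 9.81) = 60.0936 m
h = 60.0936 m / 0.001 = 60090 mm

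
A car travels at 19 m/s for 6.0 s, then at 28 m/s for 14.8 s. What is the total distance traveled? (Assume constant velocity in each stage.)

d₁ = v₁t₁ = 19 × 6.0 = 114.0 m
d₂ = v₂t₂ = 28 × 14.8 = 414.4 m
d_total = 114.0 + 414.4 = 528.4 m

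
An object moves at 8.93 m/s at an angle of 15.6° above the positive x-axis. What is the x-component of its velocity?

vₓ = v cos(θ) = 8.93 × cos(15.6°) = 8.6 m/s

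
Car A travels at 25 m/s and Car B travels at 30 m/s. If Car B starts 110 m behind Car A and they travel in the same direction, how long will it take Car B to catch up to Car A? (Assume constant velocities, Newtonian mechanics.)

Relative speed: v_rel = 30 - 25 = 5 m/s
Time to catch: t = d₀/v_rel = 110/5 = 22.0 s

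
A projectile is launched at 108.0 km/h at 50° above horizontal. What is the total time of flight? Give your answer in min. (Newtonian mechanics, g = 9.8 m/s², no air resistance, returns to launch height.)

v₀ = 108.0 km/h × 0.2777777777777778 = 30.0 m/s
T = 2 × v₀ × sin(θ) / g = 2 × 30.0 × sin(50°) / 9.8 = 2 × 30.0 × 0.766044 / 9.8 = 4.69007 s
T = 4.69007 s / 60.0 = 0.07817 min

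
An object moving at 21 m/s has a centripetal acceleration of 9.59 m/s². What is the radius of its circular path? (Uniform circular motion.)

r = v²/a_c = 21²/9.59 = 45.99 m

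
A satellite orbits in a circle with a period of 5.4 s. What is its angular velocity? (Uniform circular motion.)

ω = 2π/T = 2π/5.4 = 1.1636 rad/s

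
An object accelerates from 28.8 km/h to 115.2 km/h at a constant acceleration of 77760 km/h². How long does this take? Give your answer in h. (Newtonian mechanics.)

v₀ = 28.8 km/h × 0.2777777777777778 = 8.0 m/s
v = 115.2 km/h × 0.2777777777777778 = 32.0 m/s
a = 77760 km/h² × 7.716049382716049e-05 = 6.0 m/s²
t = (v - v₀) / a = (32.0 - 8.0) / 6.0 = 4.0 s
t = 4.0 s / 3600.0 = 0.001111 h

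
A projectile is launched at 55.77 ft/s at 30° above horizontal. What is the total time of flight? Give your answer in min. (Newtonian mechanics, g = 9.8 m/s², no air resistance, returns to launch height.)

v₀ = 55.77 ft/s × 0.3048 = 16.9987 m/s
T = 2 × v₀ × sin(θ) / g = 2 × 16.9987 × sin(30°) / 9.8 = 2 × 16.9987 × 0.5 / 9.8 = 1.73456 s
T = 1.73456 s / 60.0 = 0.02891 min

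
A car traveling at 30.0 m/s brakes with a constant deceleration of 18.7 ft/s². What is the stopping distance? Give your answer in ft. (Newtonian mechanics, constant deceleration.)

a = 18.7 ft/s² × 0.3048 = 5.69976 m/s²
d = v₀² / (2a) = 30.0² / (2 × 5.69976) = 900.0 / 11.3995 = 78.9508 m
d = 78.9508 m / 0.3048 = 259.0 ft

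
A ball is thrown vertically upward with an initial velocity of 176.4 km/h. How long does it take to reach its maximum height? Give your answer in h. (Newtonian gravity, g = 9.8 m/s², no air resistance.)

v₀ = 176.4 km/h × 0.2777777777777778 = 49.0 m/s
t_up = v₀ / g = 49.0 / 9.8 = 5.0 s
t_up = 5.0 s / 3600.0 = 0.001389 h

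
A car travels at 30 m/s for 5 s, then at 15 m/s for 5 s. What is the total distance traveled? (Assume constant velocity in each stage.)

d₁ = v₁t₁ = 30 × 5 = 150 m
d₂ = v₂t₂ = 15 × 5 = 75 m
d_total = 150 + 75 = 225 m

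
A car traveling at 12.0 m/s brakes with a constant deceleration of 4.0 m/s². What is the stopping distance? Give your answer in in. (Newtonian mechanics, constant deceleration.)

d = v₀² / (2a) = 12.0² / (2 × 4.0) = 144.0 / 8.0 = 18.0 m
d = 18.0 m / 0.0254 = 708.7 in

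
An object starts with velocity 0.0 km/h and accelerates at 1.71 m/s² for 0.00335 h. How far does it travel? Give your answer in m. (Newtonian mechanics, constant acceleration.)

v₀ = 0.0 km/h × 0.2777777777777778 = 0.0 m/s
t = 0.00335 h × 3600.0 = 12.06 s
d = v₀ × t + ½ × a × t² = 0.0 × 12.06 + 0.5 × 1.71 × 12.06² = 124.4 m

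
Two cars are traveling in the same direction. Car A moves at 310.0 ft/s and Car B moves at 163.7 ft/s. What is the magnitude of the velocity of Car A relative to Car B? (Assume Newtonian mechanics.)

v_rel = |v_A - v_B| = |310.0 - 163.7| = 146.3 ft/s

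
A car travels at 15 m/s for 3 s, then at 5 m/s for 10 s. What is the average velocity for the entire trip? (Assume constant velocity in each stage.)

d₁ = v₁t₁ = 15 × 3 = 45 m
d₂ = v₂t₂ = 5 × 10 = 50 m
d_total = 95 m, t_total = 13 s
v_avg = d_total/t_total = 95/13 = 7.31 m/s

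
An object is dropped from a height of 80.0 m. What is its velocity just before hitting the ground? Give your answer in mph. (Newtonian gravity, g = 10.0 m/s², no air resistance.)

v = √(2gh) = √(2 × 10.0 × 80.0) = 40.0 m/s
v = 40.0 m/s / 0.44704 = 89.48 mph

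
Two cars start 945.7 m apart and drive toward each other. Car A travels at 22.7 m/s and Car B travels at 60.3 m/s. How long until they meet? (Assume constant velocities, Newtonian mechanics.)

Combined speed: v_combined = 22.7 + 60.3 = 83.0 m/s
Time to meet: t = d/v_combined = 945.7/83.0 = 11.39 s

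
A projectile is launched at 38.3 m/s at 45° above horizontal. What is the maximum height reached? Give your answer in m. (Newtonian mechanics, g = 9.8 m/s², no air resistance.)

H = v₀² × sin²(θ) / (2g) = 38.3² × sin(45°)² / (2 × 9.8) = 1466.89 × 0.5 / 19.6 = 37.42 m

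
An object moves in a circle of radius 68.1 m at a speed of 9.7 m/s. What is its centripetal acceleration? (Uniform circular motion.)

a_c = v²/r = 9.7²/68.1 = 94.09/68.1 = 1.38 m/s²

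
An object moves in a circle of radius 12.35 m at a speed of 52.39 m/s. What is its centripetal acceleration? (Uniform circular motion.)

a_c = v²/r = 52.39²/12.35 = 2744.7121/12.35 = 222.24 m/s²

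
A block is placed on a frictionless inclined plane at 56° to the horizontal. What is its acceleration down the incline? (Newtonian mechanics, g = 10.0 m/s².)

a = g sin(θ) = 10.0 × sin(56°) = 10.0 × 0.829 = 8.29 m/s²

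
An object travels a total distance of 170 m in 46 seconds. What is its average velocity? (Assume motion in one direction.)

v_avg = Δd / Δt = 170 / 46 = 3.7 m/s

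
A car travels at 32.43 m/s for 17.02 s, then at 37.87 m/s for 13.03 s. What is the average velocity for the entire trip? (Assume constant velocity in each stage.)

d₁ = v₁t₁ = 32.43 × 17.02 = 551.9586 m
d₂ = v₂t₂ = 37.87 × 13.03 = 493.4461 m
d_total = 1045.4047 m, t_total = 30.05 s
v_avg = d_total/t_total = 1045.4047/30.05 = 34.79 m/s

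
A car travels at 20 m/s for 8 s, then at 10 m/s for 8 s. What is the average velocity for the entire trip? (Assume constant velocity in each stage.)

d₁ = v₁t₁ = 20 × 8 = 160 m
d₂ = v₂t₂ = 10 × 8 = 80 m
d_total = 240 m, t_total = 16 s
v_avg = d_total/t_total = 240/16 = 15.0 m/s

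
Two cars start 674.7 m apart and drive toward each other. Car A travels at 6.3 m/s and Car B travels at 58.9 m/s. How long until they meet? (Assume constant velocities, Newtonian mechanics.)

Combined speed: v_combined = 6.3 + 58.9 = 65.2 m/s
Time to meet: t = d/v_combined = 674.7/65.2 = 10.35 s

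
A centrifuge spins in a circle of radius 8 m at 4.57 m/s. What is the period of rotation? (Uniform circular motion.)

T = 2πr/v = 2π×8/4.57 = 11.0 s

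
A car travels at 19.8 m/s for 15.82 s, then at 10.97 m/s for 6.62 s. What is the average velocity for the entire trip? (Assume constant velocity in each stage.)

d₁ = v₁t₁ = 19.8 × 15.82 = 313.236 m
d₂ = v₂t₂ = 10.97 × 6.62 = 72.6214 m
d_total = 385.8574 m, t_total = 22.44 s
v_avg = d_total/t_total = 385.8574/22.44 = 17.2 m/s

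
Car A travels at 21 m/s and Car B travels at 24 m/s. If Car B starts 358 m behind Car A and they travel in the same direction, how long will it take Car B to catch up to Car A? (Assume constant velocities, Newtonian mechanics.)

Relative speed: v_rel = 24 - 21 = 3 m/s
Time to catch: t = d₀/v_rel = 358/3 = 119.33 s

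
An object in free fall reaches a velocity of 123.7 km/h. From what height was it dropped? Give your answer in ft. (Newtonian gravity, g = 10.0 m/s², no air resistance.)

v = 123.7 km/h × 0.2777777777777778 = 34.3611 m/s
h = v² / (2g) = 34.3611² / (2 × 10.0) = 59.0343 m
h = 59.0343 m / 0.3048 = 193.7 ft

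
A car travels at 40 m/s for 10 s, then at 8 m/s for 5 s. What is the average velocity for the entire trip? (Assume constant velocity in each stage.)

d₁ = v₁t₁ = 40 × 10 = 400 m
d₂ = v₂t₂ = 8 × 5 = 40 m
d_total = 440 m, t_total = 15 s
v_avg = d_total/t_total = 440/15 = 29.33 m/s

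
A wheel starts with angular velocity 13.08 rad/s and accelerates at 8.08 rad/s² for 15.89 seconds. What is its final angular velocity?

ω = ω₀ + αt = 13.08 + 8.08 × 15.89 = 141.47 rad/s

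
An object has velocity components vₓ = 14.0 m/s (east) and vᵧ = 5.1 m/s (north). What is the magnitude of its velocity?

|v| = √(vₓ² + vᵧ²) = √(14.0² + 5.1²) = √(222.01) = 14.9 m/s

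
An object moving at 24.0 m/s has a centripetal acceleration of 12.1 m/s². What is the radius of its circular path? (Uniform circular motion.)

r = v²/a_c = 24.0²/12.1 = 47.6 m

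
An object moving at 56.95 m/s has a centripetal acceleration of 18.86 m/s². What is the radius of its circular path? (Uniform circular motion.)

r = v²/a_c = 56.95²/18.86 = 171.97 m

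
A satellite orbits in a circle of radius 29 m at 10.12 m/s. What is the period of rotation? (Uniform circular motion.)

T = 2πr/v = 2π×29/10.12 = 18.01 s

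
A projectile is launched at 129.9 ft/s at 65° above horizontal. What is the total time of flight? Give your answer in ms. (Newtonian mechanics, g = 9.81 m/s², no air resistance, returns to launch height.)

v₀ = 129.9 ft/s × 0.3048 = 39.5935 m/s
T = 2 × v₀ × sin(θ) / g = 2 × 39.5935 × sin(65°) / 9.81 = 2 × 39.5935 × 0.906308 / 9.81 = 7.31578 s
T = 7.31578 s / 0.001 = 7316 ms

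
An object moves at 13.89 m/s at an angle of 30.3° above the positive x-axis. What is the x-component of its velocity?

vₓ = v cos(θ) = 13.89 × cos(30.3°) = 11.99 m/s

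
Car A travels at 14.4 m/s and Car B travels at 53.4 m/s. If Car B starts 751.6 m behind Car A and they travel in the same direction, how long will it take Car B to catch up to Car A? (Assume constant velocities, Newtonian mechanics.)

Relative speed: v_rel = 53.4 - 14.4 = 39.0 m/s
Time to catch: t = d₀/v_rel = 751.6/39.0 = 19.27 s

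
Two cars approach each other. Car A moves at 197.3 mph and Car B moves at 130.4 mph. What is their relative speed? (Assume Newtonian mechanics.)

v_rel = v_A + v_B = 197.3 + 130.4 = 327.7 mph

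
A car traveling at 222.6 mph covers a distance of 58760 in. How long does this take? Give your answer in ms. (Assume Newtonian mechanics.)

d = 58760 in × 0.0254 = 1492.5 m
v = 222.6 mph × 0.44704 = 99.5111 m/s
t = d / v = 1492.5 / 99.5111 = 14.9983 s
t = 14.9983 s / 0.001 = 15000 ms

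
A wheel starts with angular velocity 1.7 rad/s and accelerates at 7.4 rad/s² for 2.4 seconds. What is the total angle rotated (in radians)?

θ = ω₀t + ½αt² = 1.7×2.4 + ½×7.4×2.4² = 25.39 rad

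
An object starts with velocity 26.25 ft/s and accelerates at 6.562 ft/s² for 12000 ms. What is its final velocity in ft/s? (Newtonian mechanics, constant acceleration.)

v₀ = 26.25 ft/s × 0.3048 = 8.001 m/s
a = 6.562 ft/s² × 0.3048 = 2.0001 m/s²
t = 12000 ms × 0.001 = 12.0 s
v = v₀ + a × t = 8.001 + 2.0001 × 12.0 = 32.0022 m/s
v = 32.0022 m/s / 0.3048 = 105.0 ft/s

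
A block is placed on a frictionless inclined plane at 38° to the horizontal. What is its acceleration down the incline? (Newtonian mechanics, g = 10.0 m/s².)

a = g sin(θ) = 10.0 × sin(38°) = 10.0 × 0.6157 = 6.16 m/s²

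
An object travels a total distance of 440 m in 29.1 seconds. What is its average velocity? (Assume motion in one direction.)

v_avg = Δd / Δt = 440 / 29.1 = 15.12 m/s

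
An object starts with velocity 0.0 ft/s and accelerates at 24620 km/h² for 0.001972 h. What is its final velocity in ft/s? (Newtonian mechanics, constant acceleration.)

v₀ = 0.0 ft/s × 0.3048 = 0.0 m/s
a = 24620 km/h² × 7.716049382716049e-05 = 1.89969 m/s²
t = 0.001972 h × 3600.0 = 7.0992 s
v = v₀ + a × t = 0.0 + 1.89969 × 7.0992 = 13.4863 m/s
v = 13.4863 m/s / 0.3048 = 44.25 ft/s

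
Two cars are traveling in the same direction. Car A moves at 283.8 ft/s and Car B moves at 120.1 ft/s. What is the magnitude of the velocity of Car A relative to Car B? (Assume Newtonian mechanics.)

v_rel = |v_A - v_B| = |283.8 - 120.1| = 163.7 ft/s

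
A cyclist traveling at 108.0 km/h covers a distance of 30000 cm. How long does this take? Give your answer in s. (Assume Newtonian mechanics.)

d = 30000 cm × 0.01 = 300.0 m
v = 108.0 km/h × 0.2777777777777778 = 30.0 m/s
t = d / v = 300.0 / 30.0 = 10.0 s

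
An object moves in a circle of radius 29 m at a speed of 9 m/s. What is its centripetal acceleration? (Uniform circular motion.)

a_c = v²/r = 9²/29 = 81/29 = 2.79 m/s²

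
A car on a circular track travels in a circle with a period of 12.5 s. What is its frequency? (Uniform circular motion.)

f = 1/T = 1/12.5 = 0.08 Hz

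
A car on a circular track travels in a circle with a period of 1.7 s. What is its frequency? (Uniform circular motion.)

f = 1/T = 1/1.7 = 0.5882 Hz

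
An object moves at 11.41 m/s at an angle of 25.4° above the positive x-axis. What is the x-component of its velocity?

vₓ = v cos(θ) = 11.41 × cos(25.4°) = 10.31 m/s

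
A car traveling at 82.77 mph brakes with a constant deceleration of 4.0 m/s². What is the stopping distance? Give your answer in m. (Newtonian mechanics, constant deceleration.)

v₀ = 82.77 mph × 0.44704 = 37.0015 m/s
d = v₀² / (2a) = 37.0015² / (2 × 4.0) = 1369.11 / 8.0 = 171.1 m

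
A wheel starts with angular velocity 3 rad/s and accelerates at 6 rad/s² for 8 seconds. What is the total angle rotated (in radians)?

θ = ω₀t + ½αt² = 3×8 + ½×6×8² = 216.0 rad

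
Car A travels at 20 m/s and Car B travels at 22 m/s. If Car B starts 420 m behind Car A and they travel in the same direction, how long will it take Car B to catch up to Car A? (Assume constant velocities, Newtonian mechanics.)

Relative speed: v_rel = 22 - 20 = 2 m/s
Time to catch: t = d₀/v_rel = 420/2 = 210.0 s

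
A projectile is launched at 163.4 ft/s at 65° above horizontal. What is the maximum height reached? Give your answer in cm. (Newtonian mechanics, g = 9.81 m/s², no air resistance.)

v₀ = 163.4 ft/s × 0.3048 = 49.8043 m/s
H = v₀² × sin²(θ) / (2g) = 49.8043² × sin(65°)² / (2 × 9.81) = 2480.47 × 0.821394 / 19.62 = 103.845 m
H = 103.845 m / 0.01 = 10380 cm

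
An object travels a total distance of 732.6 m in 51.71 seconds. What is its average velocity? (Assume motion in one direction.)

v_avg = Δd / Δt = 732.6 / 51.71 = 14.17 m/s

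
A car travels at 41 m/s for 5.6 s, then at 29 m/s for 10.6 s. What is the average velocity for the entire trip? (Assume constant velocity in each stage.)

d₁ = v₁t₁ = 41 × 5.6 = 229.6 m
d₂ = v₂t₂ = 29 × 10.6 = 307.4 m
d_total = 537.0 m, t_total = 16.2 s
v_avg = d_total/t_total = 537.0/16.2 = 33.15 m/s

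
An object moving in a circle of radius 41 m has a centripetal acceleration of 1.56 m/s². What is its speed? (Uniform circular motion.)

v = √(a_c × r) = √(1.56 × 41) = 8.0 m/s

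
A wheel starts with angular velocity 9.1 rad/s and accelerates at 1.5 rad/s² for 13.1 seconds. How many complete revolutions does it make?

θ = ω₀t + ½αt² = 9.1×13.1 + ½×1.5×13.1² = 247.9175 rad
Total revolutions = θ/(2π) = 247.9175/(2π) = 39.46
Complete revolutions = ⌊39.46⌋ = 39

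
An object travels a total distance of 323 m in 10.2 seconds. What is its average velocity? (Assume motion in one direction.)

v_avg = Δd / Δt = 323 / 10.2 = 31.67 m/s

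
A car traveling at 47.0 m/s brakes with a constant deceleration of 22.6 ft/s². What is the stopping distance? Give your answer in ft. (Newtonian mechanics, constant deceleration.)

a = 22.6 ft/s² × 0.3048 = 6.88848 m/s²
d = v₀² / (2a) = 47.0² / (2 × 6.88848) = 2209.0 / 13.77696 = 160.3402 m
d = 160.3402 m / 0.3048 = 526.1 ft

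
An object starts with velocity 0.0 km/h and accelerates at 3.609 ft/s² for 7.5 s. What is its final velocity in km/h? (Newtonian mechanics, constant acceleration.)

v₀ = 0.0 km/h × 0.2777777777777778 = 0.0 m/s
a = 3.609 ft/s² × 0.3048 = 1.10002 m/s²
v = v₀ + a × t = 0.0 + 1.10002 × 7.5 = 8.25015 m/s
v = 8.25015 m/s / 0.2777777777777778 = 29.7 km/h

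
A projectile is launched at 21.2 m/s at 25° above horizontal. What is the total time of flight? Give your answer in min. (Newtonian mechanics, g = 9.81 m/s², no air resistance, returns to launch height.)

T = 2 × v₀ × sin(θ) / g = 2 × 21.2 × sin(25°) / 9.81 = 2 × 21.2 × 0.422618 / 9.81 = 1.82661 s
T = 1.82661 s / 60.0 = 0.03044 min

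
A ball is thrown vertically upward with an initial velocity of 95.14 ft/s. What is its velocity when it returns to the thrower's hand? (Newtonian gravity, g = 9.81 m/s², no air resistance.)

By conservation of energy (no air resistance), the ball returns to the throw height with the same speed as launch, but directed downward.
|v_ground| = v₀ = 95.14 ft/s
v_ground = 95.14 ft/s (downward)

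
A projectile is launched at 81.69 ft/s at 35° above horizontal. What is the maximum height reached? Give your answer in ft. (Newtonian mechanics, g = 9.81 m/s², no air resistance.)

v₀ = 81.69 ft/s × 0.3048 = 24.8991 m/s
H = v₀² × sin²(θ) / (2g) = 24.8991² × sin(35°)² / (2 × 9.81) = 619.965 × 0.32899 / 19.62 = 10.3956 m
H = 10.3956 m / 0.3048 = 34.11 ft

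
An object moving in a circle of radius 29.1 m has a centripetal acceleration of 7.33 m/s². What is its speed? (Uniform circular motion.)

v = √(a_c × r) = √(7.33 × 29.1) = 14.6 m/s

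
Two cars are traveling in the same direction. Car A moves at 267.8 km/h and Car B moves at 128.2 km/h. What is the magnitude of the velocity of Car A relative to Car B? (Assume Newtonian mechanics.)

v_rel = |v_A - v_B| = |267.8 - 128.2| = 139.6 km/h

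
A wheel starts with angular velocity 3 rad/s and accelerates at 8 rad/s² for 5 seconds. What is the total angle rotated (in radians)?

θ = ω₀t + ½αt² = 3×5 + ½×8×5² = 115.0 rad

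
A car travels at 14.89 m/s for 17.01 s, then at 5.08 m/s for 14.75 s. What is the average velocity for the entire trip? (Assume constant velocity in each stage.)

d₁ = v₁t₁ = 14.89 × 17.01 = 253.2789 m
d₂ = v₂t₂ = 5.08 × 14.75 = 74.93 m
d_total = 328.2089 m, t_total = 31.76 s
v_avg = d_total/t_total = 328.2089/31.76 = 10.33 m/s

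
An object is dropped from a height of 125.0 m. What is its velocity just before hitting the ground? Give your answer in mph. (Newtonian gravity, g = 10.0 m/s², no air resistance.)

v = √(2gh) = √(2 × 10.0 × 125.0) = 50.0 m/s
v = 50.0 m/s / 0.44704 = 111.8 mph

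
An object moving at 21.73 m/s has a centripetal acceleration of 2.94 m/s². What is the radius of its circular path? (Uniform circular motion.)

r = v²/a_c = 21.73²/2.94 = 160.61 m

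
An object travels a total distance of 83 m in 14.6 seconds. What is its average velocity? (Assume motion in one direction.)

v_avg = Δd / Δt = 83 / 14.6 = 5.68 m/s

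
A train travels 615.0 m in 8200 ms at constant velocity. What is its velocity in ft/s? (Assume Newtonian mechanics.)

t = 8200 ms × 0.001 = 8.2 s
v = d / t = 615.0 / 8.2 = 75.0 m/s
v = 75.0 m/s / 0.3048 = 246.1 ft/s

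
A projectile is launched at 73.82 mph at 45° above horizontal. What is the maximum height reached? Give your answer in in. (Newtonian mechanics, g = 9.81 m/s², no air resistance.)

v₀ = 73.82 mph × 0.44704 = 33.0005 m/s
H = v₀² × sin²(θ) / (2g) = 33.0005² × sin(45°)² / (2 × 9.81) = 1089.03 × 0.5 / 19.62 = 27.7531 m
H = 27.7531 m / 0.0254 = 1093 in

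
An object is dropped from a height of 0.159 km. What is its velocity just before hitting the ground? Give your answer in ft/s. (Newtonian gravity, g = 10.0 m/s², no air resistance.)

h = 0.159 km × 1000.0 = 159.0 m
v = √(2gh) = √(2 × 10.0 × 159.0) = 56.3915 m/s
v = 56.3915 m/s / 0.3048 = 185.0 ft/s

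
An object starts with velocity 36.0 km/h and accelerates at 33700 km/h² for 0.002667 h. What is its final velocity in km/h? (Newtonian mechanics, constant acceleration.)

v₀ = 36.0 km/h × 0.2777777777777778 = 10.0 m/s
a = 33700 km/h² × 7.716049382716049e-05 = 2.60031 m/s²
t = 0.002667 h × 3600.0 = 9.6012 s
v = v₀ + a × t = 10.0 + 2.60031 × 9.6012 = 34.9661 m/s
v = 34.9661 m/s / 0.2777777777777778 = 125.9 km/h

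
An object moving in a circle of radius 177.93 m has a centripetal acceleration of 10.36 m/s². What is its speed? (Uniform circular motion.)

v = √(a_c × r) = √(10.36 × 177.93) = 42.93 m/s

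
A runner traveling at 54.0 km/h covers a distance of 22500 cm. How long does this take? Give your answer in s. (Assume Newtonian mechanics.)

d = 22500 cm × 0.01 = 225.0 m
v = 54.0 km/h × 0.2777777777777778 = 15.0 m/s
t = d / v = 225.0 / 15.0 = 15.0 s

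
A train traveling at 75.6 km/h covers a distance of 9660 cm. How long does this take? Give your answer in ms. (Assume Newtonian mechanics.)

d = 9660 cm × 0.01 = 96.6 m
v = 75.6 km/h × 0.2777777777777778 = 21.0 m/s
t = d / v = 96.6 / 21.0 = 4.6 s
t = 4.6 s / 0.001 = 4600 ms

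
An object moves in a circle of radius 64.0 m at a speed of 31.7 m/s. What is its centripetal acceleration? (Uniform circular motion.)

a_c = v²/r = 31.7²/64.0 = 1004.89/64.0 = 15.7 m/s²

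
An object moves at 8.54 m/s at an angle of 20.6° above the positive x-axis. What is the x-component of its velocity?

vₓ = v cos(θ) = 8.54 × cos(20.6°) = 7.99 m/s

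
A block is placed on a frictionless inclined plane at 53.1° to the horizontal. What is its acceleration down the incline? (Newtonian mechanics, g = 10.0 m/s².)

a = g sin(θ) = 10.0 × sin(53.1°) = 10.0 × 0.7997 = 8.0 m/s²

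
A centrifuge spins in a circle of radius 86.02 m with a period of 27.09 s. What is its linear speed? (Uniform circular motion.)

v = 2πr/T = 2π×86.02/27.09 = 19.95 m/s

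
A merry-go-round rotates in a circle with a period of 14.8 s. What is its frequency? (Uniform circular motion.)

f = 1/T = 1/14.8 = 0.0676 Hz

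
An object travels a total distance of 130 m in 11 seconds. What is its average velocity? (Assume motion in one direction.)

v_avg = Δd / Δt = 130 / 11 = 11.82 m/s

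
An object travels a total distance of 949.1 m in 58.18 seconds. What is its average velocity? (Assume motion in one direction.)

v_avg = Δd / Δt = 949.1 / 58.18 = 16.31 m/s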